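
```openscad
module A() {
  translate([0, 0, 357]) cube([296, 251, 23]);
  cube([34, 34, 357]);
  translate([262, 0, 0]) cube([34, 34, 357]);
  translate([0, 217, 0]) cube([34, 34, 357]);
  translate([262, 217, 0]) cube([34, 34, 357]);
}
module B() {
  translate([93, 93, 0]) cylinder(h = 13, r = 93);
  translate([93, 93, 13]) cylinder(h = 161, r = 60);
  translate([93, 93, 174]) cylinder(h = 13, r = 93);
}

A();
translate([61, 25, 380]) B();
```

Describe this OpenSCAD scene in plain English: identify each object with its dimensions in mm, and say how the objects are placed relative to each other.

A is a simple wooden stool: a rectangular seat 296 mm (x) by 251 mm (y), 23 mm thick, top face at z = 380 mm, on four square legs, each 34×34 mm in cross-section. The legs rest on z = 0, each flush with a corner of the seat.

B is a spool: two coaxial disc flanges of radius 93 mm and thickness 13 mm, joined by a core cylinder of radius 60 mm and height 161 mm. The lower flange rests on z = 0 and the three cylinders share a vertical axis.

The spool is on top of the stool.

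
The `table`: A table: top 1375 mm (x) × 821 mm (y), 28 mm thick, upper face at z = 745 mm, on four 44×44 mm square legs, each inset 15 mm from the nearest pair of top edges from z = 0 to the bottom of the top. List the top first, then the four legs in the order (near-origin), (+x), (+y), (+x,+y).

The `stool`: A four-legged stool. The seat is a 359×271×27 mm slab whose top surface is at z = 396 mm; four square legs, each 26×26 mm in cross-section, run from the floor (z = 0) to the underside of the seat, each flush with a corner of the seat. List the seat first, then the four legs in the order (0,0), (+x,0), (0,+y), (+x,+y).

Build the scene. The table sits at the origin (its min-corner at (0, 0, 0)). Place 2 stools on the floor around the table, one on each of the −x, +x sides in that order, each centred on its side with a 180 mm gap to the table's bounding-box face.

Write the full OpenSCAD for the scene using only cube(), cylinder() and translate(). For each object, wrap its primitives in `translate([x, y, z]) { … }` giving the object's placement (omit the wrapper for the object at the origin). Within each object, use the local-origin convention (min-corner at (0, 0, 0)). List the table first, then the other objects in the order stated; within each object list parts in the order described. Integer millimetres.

translate([0, 0, 717]) cube([1375, 821, 28]);
translate([15, 15, 0]) cube([44, 44, 717]);
translate([1316, 15, 0]) cube([44, 44, 717]);
translate([15, 762, 0]) cube([44, 44, 717]);
translate([1316, 762, 0]) cube([44, 44, 717]);
translate([-539, 275, 0]) {
  translate([0, 0, 369]) cube([359, 271, 27]);
  cube([26, 26, 369]);
  translate([333, 0, 0]) cube([26, 26, 369]);
  translate([0, 245, 0]) cube([26, 26, 369]);
  translate([333, 245, 0]) cube([26, 26, 369]);
}
translate([1555, 275, 0]) {
  translate([0, 0, 369]) cube([359, 271, 27]);
  cube([26, 26, 369]);
  translate([333, 0, 0]) cube([26, 26, 369]);
  translate([0, 245, 0]) cube([26, 26, 369]);
  translate([333, 245, 0]) cube([26, 26, 369]);
}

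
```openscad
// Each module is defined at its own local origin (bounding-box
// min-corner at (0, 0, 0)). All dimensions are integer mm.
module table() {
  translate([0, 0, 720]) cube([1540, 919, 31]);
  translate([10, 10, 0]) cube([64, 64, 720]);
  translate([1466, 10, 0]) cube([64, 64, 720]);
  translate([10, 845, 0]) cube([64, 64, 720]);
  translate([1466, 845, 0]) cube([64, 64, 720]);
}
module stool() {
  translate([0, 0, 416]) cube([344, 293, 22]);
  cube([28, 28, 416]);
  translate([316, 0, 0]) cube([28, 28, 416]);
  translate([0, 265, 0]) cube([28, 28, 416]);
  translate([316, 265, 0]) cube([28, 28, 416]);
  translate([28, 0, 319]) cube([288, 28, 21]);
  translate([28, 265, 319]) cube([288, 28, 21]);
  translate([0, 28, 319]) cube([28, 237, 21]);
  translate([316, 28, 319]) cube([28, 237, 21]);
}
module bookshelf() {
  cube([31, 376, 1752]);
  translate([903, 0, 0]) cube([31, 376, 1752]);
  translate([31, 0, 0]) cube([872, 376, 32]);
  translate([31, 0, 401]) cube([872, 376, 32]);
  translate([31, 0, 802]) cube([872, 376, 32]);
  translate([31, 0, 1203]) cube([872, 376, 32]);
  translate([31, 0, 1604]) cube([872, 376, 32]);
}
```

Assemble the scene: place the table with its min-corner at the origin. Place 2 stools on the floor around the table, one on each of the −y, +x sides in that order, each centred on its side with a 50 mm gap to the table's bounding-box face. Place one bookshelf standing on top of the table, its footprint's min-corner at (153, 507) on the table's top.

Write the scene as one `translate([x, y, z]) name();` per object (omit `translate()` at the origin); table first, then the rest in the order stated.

table();
translate([598, -343, 0]) stool();
translate([1590, 313, 0]) stool();
translate([153, 507, 751]) bookshelf();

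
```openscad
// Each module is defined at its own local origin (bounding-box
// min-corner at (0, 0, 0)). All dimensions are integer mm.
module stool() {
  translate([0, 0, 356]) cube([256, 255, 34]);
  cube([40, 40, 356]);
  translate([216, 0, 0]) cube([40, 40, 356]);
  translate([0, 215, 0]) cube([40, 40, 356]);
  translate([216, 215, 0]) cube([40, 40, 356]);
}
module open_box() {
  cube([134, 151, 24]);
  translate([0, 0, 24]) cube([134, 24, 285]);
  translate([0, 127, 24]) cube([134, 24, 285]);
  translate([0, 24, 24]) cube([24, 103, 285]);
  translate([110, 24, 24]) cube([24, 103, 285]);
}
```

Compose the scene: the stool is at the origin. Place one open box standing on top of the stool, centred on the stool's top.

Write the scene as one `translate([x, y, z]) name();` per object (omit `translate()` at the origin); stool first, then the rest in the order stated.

stool();
translate([61, 52, 390]) open_box();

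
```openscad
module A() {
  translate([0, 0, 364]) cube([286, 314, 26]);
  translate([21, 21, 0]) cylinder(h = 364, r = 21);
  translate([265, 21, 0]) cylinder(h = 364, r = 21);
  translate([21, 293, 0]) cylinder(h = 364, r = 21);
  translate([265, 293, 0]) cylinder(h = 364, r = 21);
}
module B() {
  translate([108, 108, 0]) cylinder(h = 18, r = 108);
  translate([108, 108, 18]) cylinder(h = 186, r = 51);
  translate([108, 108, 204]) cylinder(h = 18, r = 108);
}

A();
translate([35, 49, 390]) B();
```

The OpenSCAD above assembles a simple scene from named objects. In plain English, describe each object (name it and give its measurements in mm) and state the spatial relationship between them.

A is a simple wooden stool: a rectangular seat 286 mm (x) by 314 mm (y), 26 mm thick, top face at z = 390 mm, on four round legs, each 42 mm in diameter. The legs rest on z = 0, each leg's axis is inset half a diameter from the nearest pair of seat edges (so the leg's bounding box is flush with the corner).

B is a spool: two coaxial disc flanges of radius 108 mm and thickness 18 mm, joined by a core cylinder of radius 51 mm and height 186 mm. The lower flange rests on z = 0 and the three cylinders share a vertical axis.

The spool is on top of the stool, centred.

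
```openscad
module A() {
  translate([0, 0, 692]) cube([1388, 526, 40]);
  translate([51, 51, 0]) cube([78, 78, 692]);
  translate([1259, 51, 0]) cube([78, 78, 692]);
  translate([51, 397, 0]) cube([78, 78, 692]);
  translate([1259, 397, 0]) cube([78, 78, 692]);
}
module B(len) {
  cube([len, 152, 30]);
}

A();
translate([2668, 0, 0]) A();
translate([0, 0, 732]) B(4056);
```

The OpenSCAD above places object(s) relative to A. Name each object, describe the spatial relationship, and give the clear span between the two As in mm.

A is a table. B is a beam. A beam spans the tops of two tables. The clear span between the two tables is 1280 mm.

Second table starts at x = 2668; first ends at x = 1388; clear span = 2668 − 1388 = 1280 mm.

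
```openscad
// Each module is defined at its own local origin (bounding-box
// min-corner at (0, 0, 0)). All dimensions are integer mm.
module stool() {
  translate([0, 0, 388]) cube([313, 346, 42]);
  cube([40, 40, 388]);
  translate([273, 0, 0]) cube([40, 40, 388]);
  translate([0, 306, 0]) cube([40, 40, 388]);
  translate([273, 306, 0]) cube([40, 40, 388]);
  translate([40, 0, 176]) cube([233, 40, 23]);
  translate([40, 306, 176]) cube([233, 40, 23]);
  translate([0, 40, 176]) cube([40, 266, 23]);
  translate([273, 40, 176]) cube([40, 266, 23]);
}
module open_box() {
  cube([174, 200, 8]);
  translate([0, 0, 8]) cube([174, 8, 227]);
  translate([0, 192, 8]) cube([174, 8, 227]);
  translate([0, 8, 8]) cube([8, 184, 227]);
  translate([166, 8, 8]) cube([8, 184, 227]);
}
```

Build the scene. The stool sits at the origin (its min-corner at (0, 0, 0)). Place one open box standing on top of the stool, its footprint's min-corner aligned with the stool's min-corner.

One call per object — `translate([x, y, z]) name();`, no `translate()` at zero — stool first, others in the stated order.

stool();
translate([0, 0, 430]) open_box();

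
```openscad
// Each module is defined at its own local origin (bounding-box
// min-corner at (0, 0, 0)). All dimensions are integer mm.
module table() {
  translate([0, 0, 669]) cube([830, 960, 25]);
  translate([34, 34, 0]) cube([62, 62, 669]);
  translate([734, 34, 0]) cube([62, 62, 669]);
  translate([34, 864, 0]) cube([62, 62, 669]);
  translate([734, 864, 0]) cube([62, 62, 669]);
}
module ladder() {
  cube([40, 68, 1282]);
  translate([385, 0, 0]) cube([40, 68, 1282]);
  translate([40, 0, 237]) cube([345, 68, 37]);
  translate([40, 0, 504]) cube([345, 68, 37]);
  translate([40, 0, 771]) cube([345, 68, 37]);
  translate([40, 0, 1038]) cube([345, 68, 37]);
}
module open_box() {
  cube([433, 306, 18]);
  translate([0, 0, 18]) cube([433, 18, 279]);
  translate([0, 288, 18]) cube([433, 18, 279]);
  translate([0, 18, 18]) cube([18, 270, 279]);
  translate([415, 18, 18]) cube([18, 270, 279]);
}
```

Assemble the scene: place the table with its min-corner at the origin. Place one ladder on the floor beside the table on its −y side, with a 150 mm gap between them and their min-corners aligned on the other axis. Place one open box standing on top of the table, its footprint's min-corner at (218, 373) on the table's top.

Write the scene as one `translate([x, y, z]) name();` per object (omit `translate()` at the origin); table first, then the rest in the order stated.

table();
translate([0, -218, 0]) ladder();
translate([218, 373, 694]) open_box();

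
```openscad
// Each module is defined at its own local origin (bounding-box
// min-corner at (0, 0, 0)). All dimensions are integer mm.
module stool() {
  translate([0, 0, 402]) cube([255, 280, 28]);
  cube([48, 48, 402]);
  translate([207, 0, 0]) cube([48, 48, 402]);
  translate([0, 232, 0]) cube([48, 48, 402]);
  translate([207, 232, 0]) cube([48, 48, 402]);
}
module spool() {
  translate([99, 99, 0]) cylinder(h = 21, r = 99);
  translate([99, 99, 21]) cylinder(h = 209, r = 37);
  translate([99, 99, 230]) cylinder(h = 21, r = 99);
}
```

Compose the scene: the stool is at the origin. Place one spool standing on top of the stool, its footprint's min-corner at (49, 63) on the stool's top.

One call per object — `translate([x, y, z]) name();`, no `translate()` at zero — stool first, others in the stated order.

stool();
translate([49, 63, 430]) spool();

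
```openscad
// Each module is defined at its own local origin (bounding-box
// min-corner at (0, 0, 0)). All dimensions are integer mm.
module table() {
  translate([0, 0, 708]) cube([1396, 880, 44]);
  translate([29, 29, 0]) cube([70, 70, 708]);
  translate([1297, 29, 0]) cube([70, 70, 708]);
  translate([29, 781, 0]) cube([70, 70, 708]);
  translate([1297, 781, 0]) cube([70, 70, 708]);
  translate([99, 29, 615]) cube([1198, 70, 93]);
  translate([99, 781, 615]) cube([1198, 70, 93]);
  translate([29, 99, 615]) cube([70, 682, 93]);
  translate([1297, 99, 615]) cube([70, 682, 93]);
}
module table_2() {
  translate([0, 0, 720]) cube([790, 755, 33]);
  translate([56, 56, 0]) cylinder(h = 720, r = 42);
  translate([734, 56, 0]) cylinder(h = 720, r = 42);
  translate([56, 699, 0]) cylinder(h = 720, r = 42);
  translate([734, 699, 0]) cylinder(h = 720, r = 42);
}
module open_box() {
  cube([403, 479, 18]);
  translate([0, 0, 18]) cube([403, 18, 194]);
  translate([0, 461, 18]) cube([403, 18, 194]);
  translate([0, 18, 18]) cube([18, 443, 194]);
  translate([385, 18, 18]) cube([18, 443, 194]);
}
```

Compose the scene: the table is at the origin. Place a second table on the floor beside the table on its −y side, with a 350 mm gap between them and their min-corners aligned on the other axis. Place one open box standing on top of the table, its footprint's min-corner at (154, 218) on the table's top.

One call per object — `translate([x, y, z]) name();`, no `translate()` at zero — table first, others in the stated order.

table();
translate([0, -1105, 0]) table_2();
translate([154, 218, 752]) open_box();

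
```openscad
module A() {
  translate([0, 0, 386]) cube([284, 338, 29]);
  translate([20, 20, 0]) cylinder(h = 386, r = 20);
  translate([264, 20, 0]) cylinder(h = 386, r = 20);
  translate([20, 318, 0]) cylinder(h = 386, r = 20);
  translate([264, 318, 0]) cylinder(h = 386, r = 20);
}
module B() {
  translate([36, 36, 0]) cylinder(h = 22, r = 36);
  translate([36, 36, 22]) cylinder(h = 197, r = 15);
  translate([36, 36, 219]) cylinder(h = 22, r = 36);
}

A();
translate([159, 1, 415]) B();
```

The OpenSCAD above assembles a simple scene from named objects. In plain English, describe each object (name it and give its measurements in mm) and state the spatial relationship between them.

A is a four-legged stool. The seat is 284×338 mm, 29 mm thick, top at z = 415 mm. It stands on four round legs, each 40 mm in diameter, from z = 0 to the seat underside, each leg's axis is inset half a diameter from the nearest pair of seat edges (so the leg's bounding box is flush with the corner).

B is a spool: two coaxial disc flanges of radius 36 mm and thickness 22 mm, joined by a core cylinder of radius 15 mm and height 197 mm. The lower flange rests on z = 0 and the three cylinders share a vertical axis.

The spool is on top of the stool.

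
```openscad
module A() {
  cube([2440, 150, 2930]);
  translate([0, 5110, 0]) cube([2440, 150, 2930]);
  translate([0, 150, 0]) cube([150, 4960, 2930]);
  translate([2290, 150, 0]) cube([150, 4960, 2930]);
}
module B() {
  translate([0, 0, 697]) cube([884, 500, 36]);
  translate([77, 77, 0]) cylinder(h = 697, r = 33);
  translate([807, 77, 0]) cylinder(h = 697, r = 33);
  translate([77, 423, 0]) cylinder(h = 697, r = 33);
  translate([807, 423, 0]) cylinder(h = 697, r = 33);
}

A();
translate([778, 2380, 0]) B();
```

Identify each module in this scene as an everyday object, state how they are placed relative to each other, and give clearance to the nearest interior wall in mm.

A is a house frame. B is a table. The table sits inside the house frame, centred. The clearance to the nearest interior wall is 628 mm.

Clearances: x = 628, y = 2230; minimum 628 mm.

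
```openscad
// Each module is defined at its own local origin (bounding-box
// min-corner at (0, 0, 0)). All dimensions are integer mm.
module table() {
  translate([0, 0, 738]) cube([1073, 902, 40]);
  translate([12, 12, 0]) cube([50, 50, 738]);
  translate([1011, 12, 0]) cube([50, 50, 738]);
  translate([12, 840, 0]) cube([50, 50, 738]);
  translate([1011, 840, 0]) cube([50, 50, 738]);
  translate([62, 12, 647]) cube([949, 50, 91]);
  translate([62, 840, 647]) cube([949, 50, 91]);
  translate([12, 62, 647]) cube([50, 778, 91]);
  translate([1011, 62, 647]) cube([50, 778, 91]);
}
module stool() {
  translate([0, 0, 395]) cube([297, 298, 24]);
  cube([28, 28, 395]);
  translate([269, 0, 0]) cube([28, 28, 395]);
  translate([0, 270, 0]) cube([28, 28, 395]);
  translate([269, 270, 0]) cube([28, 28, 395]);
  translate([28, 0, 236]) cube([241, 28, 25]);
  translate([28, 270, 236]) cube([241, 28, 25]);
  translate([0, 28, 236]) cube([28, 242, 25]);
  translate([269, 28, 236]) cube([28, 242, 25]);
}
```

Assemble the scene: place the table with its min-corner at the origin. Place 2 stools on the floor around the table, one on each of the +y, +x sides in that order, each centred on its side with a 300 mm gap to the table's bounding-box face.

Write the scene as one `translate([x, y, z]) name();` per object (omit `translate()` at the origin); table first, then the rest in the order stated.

table();
translate([388, 1202, 0]) stool();
translate([1373, 302, 0]) stool();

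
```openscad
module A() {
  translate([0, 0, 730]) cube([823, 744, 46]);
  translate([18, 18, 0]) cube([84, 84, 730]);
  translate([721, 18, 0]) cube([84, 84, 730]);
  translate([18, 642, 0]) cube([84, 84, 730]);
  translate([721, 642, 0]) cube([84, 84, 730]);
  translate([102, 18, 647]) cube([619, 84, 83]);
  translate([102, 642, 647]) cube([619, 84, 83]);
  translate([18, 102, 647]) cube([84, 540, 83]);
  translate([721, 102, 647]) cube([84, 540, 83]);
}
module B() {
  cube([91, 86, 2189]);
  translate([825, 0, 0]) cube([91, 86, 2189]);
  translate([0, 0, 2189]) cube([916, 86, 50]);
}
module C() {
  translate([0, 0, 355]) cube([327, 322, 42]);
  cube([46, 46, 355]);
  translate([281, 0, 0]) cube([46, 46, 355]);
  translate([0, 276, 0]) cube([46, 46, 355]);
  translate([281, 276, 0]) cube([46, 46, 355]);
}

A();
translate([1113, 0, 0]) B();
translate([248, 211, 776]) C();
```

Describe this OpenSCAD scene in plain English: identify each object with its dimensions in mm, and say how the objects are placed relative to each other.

A is a table with a 823×744 mm rectangular top, 46 mm thick, top surface at z = 776 mm, supported by four 84×84 mm square legs, each inset 18 mm from the nearest pair of top edges, running from the floor. Four apron rails, 84 mm thick and 83 mm tall, run between adjacent legs with their top edges flush with the underside of the top and their outer faces flush with the legs' outer faces.

B is a rectangular door frame: two vertical jambs of 91×86 mm section, 2189 mm tall, with a clear opening 734 mm wide between their inner faces. A header 50 mm tall and 86 mm deep lies on top of the jambs and spans the full outside width.

C is a four-legged stool. The seat is a 327×322×42 mm slab whose top surface is at z = 397 mm; four square legs, each 46×46 mm in cross-section, run from the floor (z = 0) to the underside of the seat, each flush with a corner of the seat.

The door frame is on the floor beside the table on its +x side. The stool is on top of the table, centred.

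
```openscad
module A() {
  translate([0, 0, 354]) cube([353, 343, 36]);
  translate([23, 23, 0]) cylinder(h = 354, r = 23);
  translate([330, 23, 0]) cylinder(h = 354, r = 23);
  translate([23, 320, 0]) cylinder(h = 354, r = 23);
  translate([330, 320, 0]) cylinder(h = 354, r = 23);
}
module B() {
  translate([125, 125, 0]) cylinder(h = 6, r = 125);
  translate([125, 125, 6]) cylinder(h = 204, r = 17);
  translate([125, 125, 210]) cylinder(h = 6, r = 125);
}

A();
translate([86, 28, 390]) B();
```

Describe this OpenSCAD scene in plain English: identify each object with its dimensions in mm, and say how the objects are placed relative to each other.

A is a four-legged stool. The seat is a 353×343×36 mm slab whose top surface is at z = 390 mm; four round legs, each 46 mm in diameter, run from the floor (z = 0) to the underside of the seat, each leg's axis is inset half a diameter from the nearest pair of seat edges (so the leg's bounding box is flush with the corner).

B is a spool: two coaxial disc flanges of radius 125 mm and thickness 6 mm, joined by a core cylinder of radius 17 mm and height 204 mm. The lower flange rests on z = 0 and the three cylinders share a vertical axis.

The spool is on top of the stool.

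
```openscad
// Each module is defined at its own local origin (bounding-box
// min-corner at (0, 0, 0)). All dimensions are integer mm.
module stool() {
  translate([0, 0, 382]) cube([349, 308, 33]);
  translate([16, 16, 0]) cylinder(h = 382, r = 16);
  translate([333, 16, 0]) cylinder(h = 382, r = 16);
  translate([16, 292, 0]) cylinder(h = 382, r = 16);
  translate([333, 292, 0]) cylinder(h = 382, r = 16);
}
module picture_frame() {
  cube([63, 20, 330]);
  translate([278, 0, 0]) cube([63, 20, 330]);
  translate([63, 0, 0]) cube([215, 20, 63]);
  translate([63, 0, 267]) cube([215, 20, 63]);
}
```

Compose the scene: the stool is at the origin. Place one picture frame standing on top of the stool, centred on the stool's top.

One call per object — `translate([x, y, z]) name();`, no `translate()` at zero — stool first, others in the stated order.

stool();
translate([4, 144, 415]) picture_frame();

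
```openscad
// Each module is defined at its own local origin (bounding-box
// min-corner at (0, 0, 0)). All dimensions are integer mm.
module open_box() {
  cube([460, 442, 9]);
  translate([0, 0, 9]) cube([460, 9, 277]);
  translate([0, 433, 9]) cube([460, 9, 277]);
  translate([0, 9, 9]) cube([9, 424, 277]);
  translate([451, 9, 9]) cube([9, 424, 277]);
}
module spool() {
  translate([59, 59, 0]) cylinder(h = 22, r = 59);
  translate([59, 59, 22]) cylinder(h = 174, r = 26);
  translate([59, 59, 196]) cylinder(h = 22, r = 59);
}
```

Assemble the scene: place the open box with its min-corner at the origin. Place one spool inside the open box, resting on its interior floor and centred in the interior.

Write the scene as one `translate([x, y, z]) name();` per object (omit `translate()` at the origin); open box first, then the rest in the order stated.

open_box();
translate([171, 162, 9]) spool();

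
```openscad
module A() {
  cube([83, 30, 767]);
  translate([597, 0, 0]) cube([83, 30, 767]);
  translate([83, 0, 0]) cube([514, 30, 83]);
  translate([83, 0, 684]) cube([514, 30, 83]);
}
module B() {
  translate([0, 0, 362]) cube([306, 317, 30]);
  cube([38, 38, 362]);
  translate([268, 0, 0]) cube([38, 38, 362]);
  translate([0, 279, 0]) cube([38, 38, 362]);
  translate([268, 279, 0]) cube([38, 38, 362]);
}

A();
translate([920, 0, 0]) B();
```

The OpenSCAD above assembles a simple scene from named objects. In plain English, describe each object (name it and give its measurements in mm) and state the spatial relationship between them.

A is a picture frame with a 514×601 mm rectangular opening (x by z) and a uniform 83 mm border on every side. Frame depth is 30 mm along y. It is built from two vertical stiles running the full outside height and two horizontal rails spanning the gap between the stiles.

B is a simple wooden stool: a rectangular seat 306 mm (x) by 317 mm (y), 30 mm thick, top face at z = 392 mm, on four square legs, each 38×38 mm in cross-section. The legs rest on z = 0, each flush with a corner of the seat.

The stool is on the floor beside the picture frame on its +x side.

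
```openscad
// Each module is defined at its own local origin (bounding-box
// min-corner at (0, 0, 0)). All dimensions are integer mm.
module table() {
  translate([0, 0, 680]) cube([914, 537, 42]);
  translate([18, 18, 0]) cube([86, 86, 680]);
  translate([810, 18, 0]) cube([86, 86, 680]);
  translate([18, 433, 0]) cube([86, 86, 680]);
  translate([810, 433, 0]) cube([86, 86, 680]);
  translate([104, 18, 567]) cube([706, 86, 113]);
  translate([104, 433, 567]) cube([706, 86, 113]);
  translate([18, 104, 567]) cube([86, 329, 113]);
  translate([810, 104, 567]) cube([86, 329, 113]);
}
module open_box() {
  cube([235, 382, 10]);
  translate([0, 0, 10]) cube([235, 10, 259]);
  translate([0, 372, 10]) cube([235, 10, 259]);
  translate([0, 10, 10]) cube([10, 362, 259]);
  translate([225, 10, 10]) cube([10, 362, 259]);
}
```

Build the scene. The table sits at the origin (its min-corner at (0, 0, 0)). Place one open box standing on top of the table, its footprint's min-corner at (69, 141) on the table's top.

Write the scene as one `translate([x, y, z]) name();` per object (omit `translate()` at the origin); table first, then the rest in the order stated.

table();
translate([69, 141, 722]) open_box();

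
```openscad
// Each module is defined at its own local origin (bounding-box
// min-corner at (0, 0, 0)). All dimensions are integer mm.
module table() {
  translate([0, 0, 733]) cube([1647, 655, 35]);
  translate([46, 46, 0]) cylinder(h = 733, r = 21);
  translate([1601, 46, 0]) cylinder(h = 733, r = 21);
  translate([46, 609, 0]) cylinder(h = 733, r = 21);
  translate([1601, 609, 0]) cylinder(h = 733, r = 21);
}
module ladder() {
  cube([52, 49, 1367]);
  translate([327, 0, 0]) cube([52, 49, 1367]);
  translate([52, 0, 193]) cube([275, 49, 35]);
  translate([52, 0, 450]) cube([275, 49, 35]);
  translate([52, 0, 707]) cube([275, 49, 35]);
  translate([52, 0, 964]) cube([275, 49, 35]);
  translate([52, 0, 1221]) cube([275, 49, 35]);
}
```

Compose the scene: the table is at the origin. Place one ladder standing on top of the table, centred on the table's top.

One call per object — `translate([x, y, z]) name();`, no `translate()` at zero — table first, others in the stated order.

table();
translate([634, 303, 768]) ladder();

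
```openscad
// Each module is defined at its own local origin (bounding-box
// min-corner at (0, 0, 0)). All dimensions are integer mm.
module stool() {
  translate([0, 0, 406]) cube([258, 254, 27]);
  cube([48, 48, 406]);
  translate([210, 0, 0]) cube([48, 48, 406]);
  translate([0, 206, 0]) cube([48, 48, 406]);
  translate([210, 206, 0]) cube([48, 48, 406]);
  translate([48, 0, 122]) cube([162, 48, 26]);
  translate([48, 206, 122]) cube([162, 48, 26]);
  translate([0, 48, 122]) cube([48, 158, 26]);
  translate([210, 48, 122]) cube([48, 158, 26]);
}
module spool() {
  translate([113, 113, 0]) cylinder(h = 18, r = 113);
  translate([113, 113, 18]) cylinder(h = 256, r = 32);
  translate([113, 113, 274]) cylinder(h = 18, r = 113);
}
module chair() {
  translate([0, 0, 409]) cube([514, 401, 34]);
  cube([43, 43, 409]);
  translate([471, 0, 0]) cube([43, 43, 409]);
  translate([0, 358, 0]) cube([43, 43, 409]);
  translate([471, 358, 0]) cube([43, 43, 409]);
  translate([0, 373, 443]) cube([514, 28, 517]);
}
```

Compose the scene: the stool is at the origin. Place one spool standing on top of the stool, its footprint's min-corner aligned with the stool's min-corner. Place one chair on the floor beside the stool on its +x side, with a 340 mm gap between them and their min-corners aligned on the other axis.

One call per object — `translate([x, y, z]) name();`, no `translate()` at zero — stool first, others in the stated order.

stool();
translate([0, 0, 433]) spool();
translate([598, 0, 0]) chair();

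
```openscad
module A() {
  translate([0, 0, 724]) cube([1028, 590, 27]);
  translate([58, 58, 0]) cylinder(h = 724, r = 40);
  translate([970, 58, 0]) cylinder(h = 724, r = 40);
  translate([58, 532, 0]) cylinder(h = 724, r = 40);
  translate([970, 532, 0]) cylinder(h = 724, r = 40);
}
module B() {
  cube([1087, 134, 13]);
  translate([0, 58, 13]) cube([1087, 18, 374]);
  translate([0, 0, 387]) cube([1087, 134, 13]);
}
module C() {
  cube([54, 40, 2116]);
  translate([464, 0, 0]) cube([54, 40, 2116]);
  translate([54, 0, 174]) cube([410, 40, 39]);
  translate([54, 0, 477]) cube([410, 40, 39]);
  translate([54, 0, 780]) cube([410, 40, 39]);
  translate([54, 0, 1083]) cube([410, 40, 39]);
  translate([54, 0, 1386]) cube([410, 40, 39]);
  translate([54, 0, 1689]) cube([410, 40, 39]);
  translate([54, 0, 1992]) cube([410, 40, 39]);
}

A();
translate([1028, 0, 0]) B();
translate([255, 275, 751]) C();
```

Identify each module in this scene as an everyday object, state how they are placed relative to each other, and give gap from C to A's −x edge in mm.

A is a table. B is an I-beam. C is a ladder. The I-beam is against the table's +x side, with their −y faces flush. The ladder is on top of the table, centred. The gap from the ladder to the table's −x edge is 255 mm.

The ladder's min-x is at 255; the table's min-x is 0; gap = 255 mm.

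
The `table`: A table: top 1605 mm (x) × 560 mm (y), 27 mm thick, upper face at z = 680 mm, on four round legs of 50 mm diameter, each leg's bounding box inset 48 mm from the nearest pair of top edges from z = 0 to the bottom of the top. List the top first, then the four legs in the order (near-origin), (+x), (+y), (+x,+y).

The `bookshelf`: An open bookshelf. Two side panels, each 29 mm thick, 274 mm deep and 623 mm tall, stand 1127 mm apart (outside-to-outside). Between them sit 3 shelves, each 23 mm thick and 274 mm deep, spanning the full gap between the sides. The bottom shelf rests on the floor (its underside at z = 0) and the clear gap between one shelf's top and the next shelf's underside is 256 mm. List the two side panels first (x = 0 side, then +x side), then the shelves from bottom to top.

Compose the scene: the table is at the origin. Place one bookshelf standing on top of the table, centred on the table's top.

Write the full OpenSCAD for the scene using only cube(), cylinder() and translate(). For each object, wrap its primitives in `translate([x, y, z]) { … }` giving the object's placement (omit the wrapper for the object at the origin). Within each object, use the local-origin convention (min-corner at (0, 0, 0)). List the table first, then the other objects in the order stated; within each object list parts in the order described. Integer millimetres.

translate([0, 0, 653]) cube([1605, 560, 27]);
translate([73, 73, 0]) cylinder(h = 653, r = 25);
translate([1532, 73, 0]) cylinder(h = 653, r = 25);
translate([73, 487, 0]) cylinder(h = 653, r = 25);
translate([1532, 487, 0]) cylinder(h = 653, r = 25);
translate([239, 143, 680]) {
  cube([29, 274, 623]);
  translate([1098, 0, 0]) cube([29, 274, 623]);
  translate([29, 0, 0]) cube([1069, 274, 23]);
  translate([29, 0, 279]) cube([1069, 274, 23]);
  translate([29, 0, 558]) cube([1069, 274, 23]);
}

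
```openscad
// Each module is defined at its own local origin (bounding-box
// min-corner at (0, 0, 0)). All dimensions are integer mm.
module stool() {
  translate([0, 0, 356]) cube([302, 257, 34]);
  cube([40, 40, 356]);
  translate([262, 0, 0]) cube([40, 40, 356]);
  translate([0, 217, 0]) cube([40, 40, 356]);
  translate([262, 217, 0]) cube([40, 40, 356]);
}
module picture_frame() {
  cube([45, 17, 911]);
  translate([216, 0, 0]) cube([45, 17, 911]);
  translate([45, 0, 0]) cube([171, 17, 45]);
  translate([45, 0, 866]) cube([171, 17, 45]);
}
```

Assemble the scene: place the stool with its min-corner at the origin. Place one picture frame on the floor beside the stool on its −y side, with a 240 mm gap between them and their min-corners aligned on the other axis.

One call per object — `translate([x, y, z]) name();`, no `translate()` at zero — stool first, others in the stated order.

stool();
translate([0, -257, 0]) picture_frame();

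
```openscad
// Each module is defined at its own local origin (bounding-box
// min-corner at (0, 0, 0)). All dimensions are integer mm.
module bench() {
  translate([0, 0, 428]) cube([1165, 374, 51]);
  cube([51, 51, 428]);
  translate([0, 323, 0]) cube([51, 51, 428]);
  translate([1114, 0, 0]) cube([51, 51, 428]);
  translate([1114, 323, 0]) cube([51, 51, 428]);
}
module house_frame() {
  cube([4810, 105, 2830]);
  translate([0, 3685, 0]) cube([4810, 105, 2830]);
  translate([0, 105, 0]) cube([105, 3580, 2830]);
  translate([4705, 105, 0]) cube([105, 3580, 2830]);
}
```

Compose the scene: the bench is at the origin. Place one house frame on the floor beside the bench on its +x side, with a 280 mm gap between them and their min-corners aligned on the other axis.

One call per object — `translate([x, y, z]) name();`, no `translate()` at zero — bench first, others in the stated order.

bench();
translate([1445, 0, 0]) house_frame();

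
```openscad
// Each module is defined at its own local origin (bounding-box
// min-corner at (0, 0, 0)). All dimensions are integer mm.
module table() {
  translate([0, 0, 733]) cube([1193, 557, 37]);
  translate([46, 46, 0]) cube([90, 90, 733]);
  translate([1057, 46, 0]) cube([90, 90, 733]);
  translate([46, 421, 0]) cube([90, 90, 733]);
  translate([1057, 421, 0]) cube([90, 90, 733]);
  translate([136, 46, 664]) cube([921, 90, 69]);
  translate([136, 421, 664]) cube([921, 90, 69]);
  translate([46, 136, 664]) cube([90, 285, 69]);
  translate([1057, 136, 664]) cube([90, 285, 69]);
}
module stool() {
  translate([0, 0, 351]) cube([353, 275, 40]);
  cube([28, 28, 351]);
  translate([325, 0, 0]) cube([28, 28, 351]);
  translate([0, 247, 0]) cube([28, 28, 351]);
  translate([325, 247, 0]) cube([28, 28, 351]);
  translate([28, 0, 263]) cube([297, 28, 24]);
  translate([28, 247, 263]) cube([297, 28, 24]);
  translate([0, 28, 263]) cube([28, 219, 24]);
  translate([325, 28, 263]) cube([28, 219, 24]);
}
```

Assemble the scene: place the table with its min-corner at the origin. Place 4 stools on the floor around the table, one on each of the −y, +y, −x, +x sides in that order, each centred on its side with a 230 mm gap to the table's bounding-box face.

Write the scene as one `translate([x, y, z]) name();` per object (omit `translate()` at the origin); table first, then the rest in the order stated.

table();
translate([420, -505, 0]) stool();
translate([420, 787, 0]) stool();
translate([-583, 141, 0]) stool();
translate([1423, 141, 0]) stool();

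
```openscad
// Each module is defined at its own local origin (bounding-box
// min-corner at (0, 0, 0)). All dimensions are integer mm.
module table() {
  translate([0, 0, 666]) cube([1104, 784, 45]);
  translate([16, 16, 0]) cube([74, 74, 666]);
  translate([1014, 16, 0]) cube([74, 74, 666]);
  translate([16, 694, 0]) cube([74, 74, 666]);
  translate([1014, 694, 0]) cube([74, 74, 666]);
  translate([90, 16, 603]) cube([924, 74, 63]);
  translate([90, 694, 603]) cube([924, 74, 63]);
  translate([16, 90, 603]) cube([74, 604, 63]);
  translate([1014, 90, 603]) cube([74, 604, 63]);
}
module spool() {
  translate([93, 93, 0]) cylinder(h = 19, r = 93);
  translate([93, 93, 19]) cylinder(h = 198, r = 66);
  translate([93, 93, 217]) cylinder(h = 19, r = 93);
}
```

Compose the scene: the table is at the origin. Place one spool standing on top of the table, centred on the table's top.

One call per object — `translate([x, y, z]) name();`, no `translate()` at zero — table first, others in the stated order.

table();
translate([459, 299, 711]) spool();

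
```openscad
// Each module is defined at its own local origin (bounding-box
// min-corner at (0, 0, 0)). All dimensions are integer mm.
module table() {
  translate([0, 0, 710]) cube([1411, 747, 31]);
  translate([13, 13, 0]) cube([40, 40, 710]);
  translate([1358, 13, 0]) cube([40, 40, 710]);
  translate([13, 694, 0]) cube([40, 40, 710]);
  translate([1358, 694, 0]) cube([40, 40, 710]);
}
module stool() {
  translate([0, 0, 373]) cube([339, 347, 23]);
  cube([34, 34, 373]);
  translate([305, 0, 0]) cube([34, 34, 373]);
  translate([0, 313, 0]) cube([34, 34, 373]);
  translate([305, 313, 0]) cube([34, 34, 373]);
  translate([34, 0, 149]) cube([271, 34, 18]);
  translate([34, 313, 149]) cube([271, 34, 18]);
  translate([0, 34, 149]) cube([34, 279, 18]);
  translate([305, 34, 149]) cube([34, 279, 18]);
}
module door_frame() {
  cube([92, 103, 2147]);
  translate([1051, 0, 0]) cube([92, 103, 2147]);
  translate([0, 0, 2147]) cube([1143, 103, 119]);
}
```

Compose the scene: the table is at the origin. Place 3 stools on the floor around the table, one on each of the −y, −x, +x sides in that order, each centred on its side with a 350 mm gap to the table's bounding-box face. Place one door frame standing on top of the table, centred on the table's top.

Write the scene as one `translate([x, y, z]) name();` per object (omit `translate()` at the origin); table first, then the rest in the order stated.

table();
translate([536, -697, 0]) stool();
translate([-689, 200, 0]) stool();
translate([1761, 200, 0]) stool();
translate([134, 322, 741]) door_frame();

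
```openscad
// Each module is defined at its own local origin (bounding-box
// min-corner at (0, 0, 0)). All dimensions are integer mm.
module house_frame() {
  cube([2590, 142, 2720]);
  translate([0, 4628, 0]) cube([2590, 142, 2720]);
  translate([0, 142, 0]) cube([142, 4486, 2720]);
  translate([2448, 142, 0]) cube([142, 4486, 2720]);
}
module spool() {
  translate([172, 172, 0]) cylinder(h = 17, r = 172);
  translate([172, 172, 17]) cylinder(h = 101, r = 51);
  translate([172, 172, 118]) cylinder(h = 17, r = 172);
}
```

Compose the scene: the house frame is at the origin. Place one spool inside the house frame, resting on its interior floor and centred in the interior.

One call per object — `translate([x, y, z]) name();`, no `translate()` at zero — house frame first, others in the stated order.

house_frame();
translate([1123, 2213, 0]) spool();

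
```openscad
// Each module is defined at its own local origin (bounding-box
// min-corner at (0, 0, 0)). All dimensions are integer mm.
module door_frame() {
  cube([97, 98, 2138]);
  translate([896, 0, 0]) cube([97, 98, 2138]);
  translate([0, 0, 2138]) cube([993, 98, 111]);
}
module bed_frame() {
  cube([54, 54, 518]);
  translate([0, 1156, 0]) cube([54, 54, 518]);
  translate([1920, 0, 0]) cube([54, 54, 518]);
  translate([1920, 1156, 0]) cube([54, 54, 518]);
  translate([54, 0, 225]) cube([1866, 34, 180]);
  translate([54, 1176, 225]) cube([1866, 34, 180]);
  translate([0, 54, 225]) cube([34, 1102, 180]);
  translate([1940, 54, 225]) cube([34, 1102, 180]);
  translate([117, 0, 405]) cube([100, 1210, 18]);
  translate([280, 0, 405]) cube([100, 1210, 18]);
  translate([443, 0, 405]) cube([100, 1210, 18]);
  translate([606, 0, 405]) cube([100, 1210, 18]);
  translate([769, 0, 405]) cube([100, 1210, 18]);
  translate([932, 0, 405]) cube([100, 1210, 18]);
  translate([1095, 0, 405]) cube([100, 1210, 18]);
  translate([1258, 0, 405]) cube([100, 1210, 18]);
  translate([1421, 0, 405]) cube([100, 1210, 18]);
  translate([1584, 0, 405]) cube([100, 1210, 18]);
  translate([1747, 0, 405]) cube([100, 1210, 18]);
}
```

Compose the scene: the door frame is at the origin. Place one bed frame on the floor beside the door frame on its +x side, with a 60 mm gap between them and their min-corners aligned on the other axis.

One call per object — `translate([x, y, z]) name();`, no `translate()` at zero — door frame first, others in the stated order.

door_frame();
translate([1053, 0, 0]) bed_frame();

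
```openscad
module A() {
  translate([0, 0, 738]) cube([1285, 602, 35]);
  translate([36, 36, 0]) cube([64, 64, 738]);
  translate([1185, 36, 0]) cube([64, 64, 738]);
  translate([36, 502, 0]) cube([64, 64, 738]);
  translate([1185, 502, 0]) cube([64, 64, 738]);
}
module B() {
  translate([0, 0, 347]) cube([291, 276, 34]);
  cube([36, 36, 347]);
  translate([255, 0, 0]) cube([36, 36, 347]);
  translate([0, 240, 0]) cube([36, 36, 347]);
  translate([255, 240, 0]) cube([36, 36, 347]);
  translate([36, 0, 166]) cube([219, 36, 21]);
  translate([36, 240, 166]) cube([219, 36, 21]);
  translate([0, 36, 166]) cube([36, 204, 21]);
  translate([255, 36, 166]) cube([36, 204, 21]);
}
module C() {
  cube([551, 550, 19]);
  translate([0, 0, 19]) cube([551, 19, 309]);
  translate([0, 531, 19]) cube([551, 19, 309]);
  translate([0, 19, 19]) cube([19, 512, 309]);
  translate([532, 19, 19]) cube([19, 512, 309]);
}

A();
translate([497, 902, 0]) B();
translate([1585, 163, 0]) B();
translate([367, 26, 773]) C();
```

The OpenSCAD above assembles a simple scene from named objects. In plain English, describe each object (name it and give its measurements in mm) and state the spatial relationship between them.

A is a rectangular dining table. The top is 1285×602×35 mm with its upper surface at z = 773 mm. It stands on four 64×64 mm square legs, each inset 36 mm from the nearest pair of top edges, running from the floor to the underside of the top.

B is a four-legged stool. The seat is 291×276 mm, 34 mm thick, top at z = 381 mm. It stands on four square legs, each 36×36 mm in cross-section, from z = 0 to the seat underside, each flush with a corner of the seat. Four stretchers, 36 mm wide and 21 mm tall, connect adjacent legs with their undersides at z = 166 mm, each running between the inner faces of the legs it joins and aligned with the legs' outer faces on the other axis.

C is an open storage box with external size 551×550×328 mm and wall thickness 19 mm (the base is also 19 mm thick). The base covers the whole footprint; the four walls stand on the base, with the y-facing walls full-width and the x-facing walls fitting between their inner faces.

Two stools sit around the table at the +y, +x sides. The open box is on top of the table, centred.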